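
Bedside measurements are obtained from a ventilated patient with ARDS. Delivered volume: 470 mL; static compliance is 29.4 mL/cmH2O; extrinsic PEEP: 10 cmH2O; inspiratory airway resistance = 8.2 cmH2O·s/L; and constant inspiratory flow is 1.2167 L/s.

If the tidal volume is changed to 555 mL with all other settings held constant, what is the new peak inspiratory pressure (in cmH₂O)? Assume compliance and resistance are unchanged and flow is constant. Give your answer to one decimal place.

38.9

PIP = Vt/C + R·V̇ + PEEP (constant-flow equation of motion).
Only the elastic term changes: ΔPIP = ΔVt / C = (555 − 470) / 29.4 = 2.891 cmH2O.
Original PIP = 470/29.4 + 8.2×1.2167 + 10 = 35.963 cmH2O; new PIP = 35.963 + (2.891) = 38.854 cmH2O.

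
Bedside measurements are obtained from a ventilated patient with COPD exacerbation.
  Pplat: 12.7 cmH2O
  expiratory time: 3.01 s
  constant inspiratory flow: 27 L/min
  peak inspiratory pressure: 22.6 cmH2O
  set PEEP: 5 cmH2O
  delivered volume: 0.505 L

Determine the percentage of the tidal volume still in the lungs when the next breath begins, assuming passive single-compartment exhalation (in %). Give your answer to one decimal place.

12.4

Flow: 27 L/min ÷ 60 = 0.45 L/s.
R = (PIP − Pplat)/V̇ = (22.6 − 12.7) / 0.45 = 9.9/0.45 = 22.0 cmH2O·s/L.
C = Vt/(Pplat − PEEP) = 505.0 / (12.7 − 5) = 505.0/7.7 = 65.584 mL/cmH2O.
τ = R × C = 22.0 × 0.06558 L/cmH2O = 1.443 s.
Fraction remaining at end-expiration = e^(−Te/τ) = e^(−3.01/1.443) = 0.1242 → 12.42%.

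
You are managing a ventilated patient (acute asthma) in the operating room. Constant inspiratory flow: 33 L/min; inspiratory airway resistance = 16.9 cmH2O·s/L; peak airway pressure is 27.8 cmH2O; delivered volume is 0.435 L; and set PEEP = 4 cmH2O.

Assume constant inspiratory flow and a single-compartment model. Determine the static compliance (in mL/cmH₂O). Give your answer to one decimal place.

30.0

Flow: 33 L/min ÷ 60 = 0.55 L/s.
Equation of motion (constant flow): PIP = Vt/C + R·V̇ + PEEP.
Vt/C = PIP − R·V̇ − PEEP = 27.8 − 16.9×0.55 − 4 = 27.8 − 9.295 − 4 = 14.505 cmH2O.
C = Vt / 14.505 = 435 / 14.505 = 29.99 mL/cmH2O.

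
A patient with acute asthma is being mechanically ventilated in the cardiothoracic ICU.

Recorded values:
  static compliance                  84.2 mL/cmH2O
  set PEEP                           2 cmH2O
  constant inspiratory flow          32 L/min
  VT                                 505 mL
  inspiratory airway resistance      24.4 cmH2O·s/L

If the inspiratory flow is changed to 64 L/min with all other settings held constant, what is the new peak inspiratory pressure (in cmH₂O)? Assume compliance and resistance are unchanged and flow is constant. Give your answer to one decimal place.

Flow: 32 L/min ÷ 60 = 0.5333 L/s.
New flow: 64 L/min ÷ 60 = 1.0667 L/s.
PIP = Vt/C + R·V̇ + PEEP (constant-flow equation of motion).
Only the resistive term changes: ΔPIP = R × ΔV̇ = 24.4 × (1.0667 − 0.5333) = 24.4 × 0.5334 = 13.015 cmH2O.
Original PIP = 505/84.2 + 24.4×0.5333 + 2 = 21.01 cmH2O; new PIP = 21.01 + (13.015) = 34.025 cmH2O.

34.0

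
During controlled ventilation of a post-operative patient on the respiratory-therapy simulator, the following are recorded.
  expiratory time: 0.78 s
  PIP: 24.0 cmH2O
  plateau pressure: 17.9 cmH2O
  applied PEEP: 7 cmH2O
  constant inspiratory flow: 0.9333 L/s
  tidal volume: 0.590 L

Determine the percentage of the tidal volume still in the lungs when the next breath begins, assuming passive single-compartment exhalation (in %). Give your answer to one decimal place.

11.0

R = (PIP − Pplat)/V̇ = (24.0 − 17.9) / 0.9333 = 6.1/0.9333 = 6.536 cmH2O·s/L.
C = Vt/(Pplat − PEEP) = 590.0 / (17.9 − 7) = 590.0/10.9 = 54.128 mL/cmH2O.
τ = R × C = 6.536 × 0.05413 L/cmH2O = 0.3538 s.
Fraction remaining at end-expiration = e^(−Te/τ) = e^(−0.78/0.3538) = 0.1103 → 11.03%.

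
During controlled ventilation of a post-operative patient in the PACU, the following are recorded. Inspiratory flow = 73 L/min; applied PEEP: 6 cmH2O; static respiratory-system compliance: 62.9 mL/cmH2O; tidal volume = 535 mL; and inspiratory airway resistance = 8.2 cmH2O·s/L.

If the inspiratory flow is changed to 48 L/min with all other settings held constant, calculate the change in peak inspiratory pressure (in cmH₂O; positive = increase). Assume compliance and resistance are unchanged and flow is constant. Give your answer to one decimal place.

-3.4

Flow: 73 L/min ÷ 60 = 1.2167 L/s.
New flow: 48 L/min ÷ 60 = 0.8 L/s.
PIP = Vt/C + R·V̇ + PEEP (constant-flow equation of motion).
Only the resistive term changes: ΔPIP = R × ΔV̇ = 8.2 × (0.8 − 1.2167) = 8.2 × -0.4167 = -3.417 cmH2O.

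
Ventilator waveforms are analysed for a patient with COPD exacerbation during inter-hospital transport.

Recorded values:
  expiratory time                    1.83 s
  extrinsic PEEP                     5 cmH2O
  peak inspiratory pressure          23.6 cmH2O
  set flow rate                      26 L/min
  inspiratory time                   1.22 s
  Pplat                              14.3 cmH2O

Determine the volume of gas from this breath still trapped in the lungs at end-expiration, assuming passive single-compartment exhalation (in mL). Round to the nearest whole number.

118

Flow: 26 L/min ÷ 60 = 0.4333 L/s.
Vt = flow × Ti = 0.4333 L/s × 1.22 s × 1000 mL/L = 528.63 mL.
R = (PIP − Pplat)/V̇ = (23.6 − 14.3) / 0.4333 = 9.3/0.4333 = 21.463 cmH2O·s/L.
C = Vt/(Pplat − PEEP) = 528.63 / (14.3 − 5) = 528.63/9.3 = 56.842 mL/cmH2O.
τ = R × C = 21.463 × 0.05684 L/cmH2O = 1.22 s.
Fraction remaining = e^(−Te/τ) = e^(−1.83/1.22) = 0.2231.
Trapped volume = 528.63 × 0.2231 = 117.94 mL.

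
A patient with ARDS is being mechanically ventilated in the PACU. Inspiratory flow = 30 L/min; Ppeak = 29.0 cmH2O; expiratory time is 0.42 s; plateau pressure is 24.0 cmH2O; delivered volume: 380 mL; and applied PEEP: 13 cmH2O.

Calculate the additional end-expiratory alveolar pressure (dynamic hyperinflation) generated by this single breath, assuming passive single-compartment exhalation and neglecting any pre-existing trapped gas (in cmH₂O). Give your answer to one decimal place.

Flow: 30 L/min ÷ 60 = 0.5 L/s.
R = (PIP − Pplat)/V̇ = (29.0 − 24.0) / 0.5 = 5.0/0.5 = 10.0 cmH2O·s/L.
C = Vt/(Pplat − PEEP) = 380.0 / (24.0 − 13) = 380.0/11.0 = 34.545 mL/cmH2O.
τ = R × C = 10.0 × 0.03455 L/cmH2O = 0.3455 s.
Fraction remaining = e^(−Te/τ) = e^(−0.42/0.3455) = 0.2965; trapped volume = 380.0 × 0.2965 = 112.67 mL.
Additional alveolar pressure from trapping ≈ V_trapped / C = 112.67 / 34.545 = 3.262 cmH2O.

3.3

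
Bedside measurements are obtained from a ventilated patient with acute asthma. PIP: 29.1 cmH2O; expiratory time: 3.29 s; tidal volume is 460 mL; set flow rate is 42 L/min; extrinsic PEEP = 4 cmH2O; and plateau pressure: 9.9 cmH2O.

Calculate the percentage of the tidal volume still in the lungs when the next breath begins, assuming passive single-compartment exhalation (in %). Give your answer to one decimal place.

21.5

Flow: 42 L/min ÷ 60 = 0.7 L/s.
R = (PIP − Pplat)/V̇ = (29.1 − 9.9) / 0.7 = 19.2/0.7 = 27.429 cmH2O·s/L.
C = Vt/(Pplat − PEEP) = 460.0 / (9.9 − 4) = 460.0/5.9 = 77.966 mL/cmH2O.
τ = R × C = 27.429 × 0.07797 L/cmH2O = 2.139 s.
Fraction remaining at end-expiration = e^(−Te/τ) = e^(−3.29/2.139) = 0.2148 → 21.48%.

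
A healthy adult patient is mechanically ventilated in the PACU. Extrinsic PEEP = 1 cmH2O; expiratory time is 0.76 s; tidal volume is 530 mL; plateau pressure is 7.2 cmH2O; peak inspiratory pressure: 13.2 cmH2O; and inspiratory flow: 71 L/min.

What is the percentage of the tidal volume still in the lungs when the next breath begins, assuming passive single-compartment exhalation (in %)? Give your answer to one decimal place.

17.3

Flow: 71 L/min ÷ 60 = 1.1833 L/s.
R = (PIP − Pplat)/V̇ = (13.2 − 7.2) / 1.1833 = 6.0/1.1833 = 5.071 cmH2O·s/L.
C = Vt/(Pplat − PEEP) = 530.0 / (7.2 − 1) = 530.0/6.2 = 85.484 mL/cmH2O.
τ = R × C = 5.071 × 0.08548 L/cmH2O = 0.4335 s.
Fraction remaining at end-expiration = e^(−Te/τ) = e^(−0.76/0.4335) = 0.1732 → 17.32%.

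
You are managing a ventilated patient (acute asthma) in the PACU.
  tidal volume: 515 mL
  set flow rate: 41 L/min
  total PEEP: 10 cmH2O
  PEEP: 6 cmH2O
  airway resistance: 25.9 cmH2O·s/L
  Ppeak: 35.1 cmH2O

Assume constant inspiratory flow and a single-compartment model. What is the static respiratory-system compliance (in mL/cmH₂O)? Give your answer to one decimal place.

Flow: 41 L/min ÷ 60 = 0.6833 L/s.
Total PEEP = 10 cmH2O (set 6 + intrinsic 4); this is the baseline alveolar pressure.
Equation of motion (constant flow): PIP = Vt/C + R·V̇ + PEEP.
Vt/C = PIP − R·V̇ − PEEP = 35.1 − 25.9×0.6833 − 10 = 35.1 − 17.697 − 10 = 7.403 cmH2O.
C = Vt / 7.403 = 515 / 7.403 = 69.566 mL/cmH2O.

69.6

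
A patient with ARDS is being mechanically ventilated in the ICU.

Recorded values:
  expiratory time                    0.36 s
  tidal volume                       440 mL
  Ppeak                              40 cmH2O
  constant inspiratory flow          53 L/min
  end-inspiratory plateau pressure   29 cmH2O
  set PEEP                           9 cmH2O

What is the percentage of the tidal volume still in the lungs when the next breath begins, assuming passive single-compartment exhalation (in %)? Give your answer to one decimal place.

26.9

Flow: 53 L/min ÷ 60 = 0.8833 L/s.
R = (PIP − Pplat)/V̇ = (40 − 29) / 0.8833 = 11.0/0.8833 = 12.453 cmH2O·s/L.
C = Vt/(Pplat − PEEP) = 440.0 / (29 − 9) = 440.0/20.0 = 22.0 mL/cmH2O.
τ = R × C = 12.453 × 0.022 L/cmH2O = 0.274 s.
Fraction remaining at end-expiration = e^(−Te/τ) = e^(−0.36/0.274) = 0.2688 → 26.88%.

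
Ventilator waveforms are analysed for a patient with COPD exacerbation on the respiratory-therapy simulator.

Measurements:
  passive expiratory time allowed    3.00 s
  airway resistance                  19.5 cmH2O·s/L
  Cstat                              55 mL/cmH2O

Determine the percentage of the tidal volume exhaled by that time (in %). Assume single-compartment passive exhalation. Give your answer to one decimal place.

τ = R × C = 19.5 × 55 mL/cmH2O = 19.5 × 0.055 L/cmH2O = 1.073 s.
Passive exhalation: V(t)/V₀ = e^(−t/τ) = e^(−3.00/1.073) = 0.06106.
Fraction exhaled = 1 − 0.06106 = 0.9389 → 93.89%.

93.9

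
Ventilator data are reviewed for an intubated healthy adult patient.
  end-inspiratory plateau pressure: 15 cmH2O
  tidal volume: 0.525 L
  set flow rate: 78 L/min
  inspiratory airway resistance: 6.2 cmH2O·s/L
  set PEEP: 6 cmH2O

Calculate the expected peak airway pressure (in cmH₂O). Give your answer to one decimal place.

23.1

Flow: 78 L/min ÷ 60 = 1.3 L/s.
PIP = Pplat + Raw × flow = 15 + 6.2 × 1.3 = 15 + 8.06 = 23.06 cmH2O.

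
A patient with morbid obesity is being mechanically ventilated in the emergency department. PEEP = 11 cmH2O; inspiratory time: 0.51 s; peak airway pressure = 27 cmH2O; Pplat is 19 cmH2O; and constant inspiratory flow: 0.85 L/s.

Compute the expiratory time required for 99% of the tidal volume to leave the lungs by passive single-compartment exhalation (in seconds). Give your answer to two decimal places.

Vt = flow × Ti = 0.85 L/s × 0.51 s × 1000 mL/L = 433.5 mL.
R = (PIP − Pplat)/V̇ = (27 − 19) / 0.85 = 8.0/0.85 = 9.412 cmH2O·s/L.
C = Vt/(Pplat − PEEP) = 433.5 / (19 − 11) = 433.5/8.0 = 54.188 mL/cmH2O.
τ = R × C = 9.412 × 0.05419 L/cmH2O = 0.51 s.
t = −τ·ln(1 − 0.99) = −0.51·ln(0.01) = 2.349 s.

2.35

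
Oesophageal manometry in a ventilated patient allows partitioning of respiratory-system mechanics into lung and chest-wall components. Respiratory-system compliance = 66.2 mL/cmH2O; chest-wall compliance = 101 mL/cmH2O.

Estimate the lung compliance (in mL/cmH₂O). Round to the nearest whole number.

192

1/CL = 1/Crs − 1/Ccw.
1/CL = 1/66.2 − 1/101 = 0.005205.
CL = 192.12 mL/cmH2O.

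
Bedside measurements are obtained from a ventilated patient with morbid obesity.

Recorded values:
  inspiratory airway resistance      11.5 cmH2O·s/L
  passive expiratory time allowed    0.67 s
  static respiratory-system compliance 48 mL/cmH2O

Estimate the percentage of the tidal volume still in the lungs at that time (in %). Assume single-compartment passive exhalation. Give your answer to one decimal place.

29.7

τ = R × C = 11.5 × 48 mL/cmH2O = 11.5 × 0.048 L/cmH2O = 0.552 s.
Passive exhalation: V(t)/V₀ = e^(−t/τ) = e^(−0.67/0.552) = 0.2971.
Fraction remaining = 0.2971 → 29.71%.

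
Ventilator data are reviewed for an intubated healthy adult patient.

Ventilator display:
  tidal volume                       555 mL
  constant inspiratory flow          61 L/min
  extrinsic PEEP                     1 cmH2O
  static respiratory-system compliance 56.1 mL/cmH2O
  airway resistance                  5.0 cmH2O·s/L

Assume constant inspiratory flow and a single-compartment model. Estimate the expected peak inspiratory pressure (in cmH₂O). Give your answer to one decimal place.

Flow: 61 L/min ÷ 60 = 1.0167 L/s.
Equation of motion (constant flow): PIP = Vt/C + R·V̇ + PEEP.
PIP = 555/56.1 + 5.0×1.0167 + 1 = 9.893 + 5.084 + 1 = 15.977 cmH2O.

16.0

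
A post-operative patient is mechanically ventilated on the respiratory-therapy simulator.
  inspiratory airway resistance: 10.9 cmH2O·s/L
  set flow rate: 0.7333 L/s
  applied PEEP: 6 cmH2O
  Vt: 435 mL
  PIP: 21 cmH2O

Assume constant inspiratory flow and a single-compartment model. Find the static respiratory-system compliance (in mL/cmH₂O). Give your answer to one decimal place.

Equation of motion (constant flow): PIP = Vt/C + R·V̇ + PEEP.
Vt/C = PIP − R·V̇ − PEEP = 21 − 10.9×0.7333 − 6 = 21 − 7.993 − 6 = 7.007 cmH2O.
C = Vt / 7.007 = 435 / 7.007 = 62.081 mL/cmH2O.

62.1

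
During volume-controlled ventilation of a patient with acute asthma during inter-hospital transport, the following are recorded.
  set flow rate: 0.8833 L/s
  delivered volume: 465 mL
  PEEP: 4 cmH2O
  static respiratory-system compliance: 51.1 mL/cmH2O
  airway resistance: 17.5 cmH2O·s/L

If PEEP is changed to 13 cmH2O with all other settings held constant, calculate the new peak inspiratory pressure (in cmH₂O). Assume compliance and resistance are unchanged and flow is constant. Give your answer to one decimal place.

PIP = Vt/C + R·V̇ + PEEP (constant-flow equation of motion).
Only the baseline term changes: ΔPIP = ΔPEEP = 13 − 4 = 9.0 cmH2O.
Original PIP = 465/51.1 + 17.5×0.8833 + 4 = 28.558 cmH2O; new PIP = 28.558 + (9.0) = 37.558 cmH2O.

37.6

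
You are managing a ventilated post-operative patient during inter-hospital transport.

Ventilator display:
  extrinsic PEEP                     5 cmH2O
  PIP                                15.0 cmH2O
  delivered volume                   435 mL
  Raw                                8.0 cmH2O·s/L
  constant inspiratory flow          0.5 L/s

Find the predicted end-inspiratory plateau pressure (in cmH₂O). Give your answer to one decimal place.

Pplat = PIP − Raw × flow = 15.0 − 8.0 × 0.5 = 15.0 − 4.0 = 11.0 cmH2O.

11.0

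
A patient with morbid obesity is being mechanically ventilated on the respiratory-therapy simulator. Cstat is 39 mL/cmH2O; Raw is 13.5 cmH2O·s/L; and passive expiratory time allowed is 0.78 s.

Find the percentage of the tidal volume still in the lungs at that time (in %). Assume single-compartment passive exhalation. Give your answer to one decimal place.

τ = R × C = 13.5 × 39 mL/cmH2O = 13.5 × 0.039 L/cmH2O = 0.5265 s.
Passive exhalation: V(t)/V₀ = e^(−t/τ) = e^(−0.78/0.5265) = 0.2273.
Fraction remaining = 0.2273 → 22.73%.

22.7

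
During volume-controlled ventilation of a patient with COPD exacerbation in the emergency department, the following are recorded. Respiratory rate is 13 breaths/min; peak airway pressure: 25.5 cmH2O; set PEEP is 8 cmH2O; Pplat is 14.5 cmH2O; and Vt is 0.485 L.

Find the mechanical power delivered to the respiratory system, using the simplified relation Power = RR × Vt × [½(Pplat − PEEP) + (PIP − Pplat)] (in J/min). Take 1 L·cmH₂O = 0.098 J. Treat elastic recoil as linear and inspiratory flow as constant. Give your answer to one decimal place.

Per-breath work = Vt × [½(Pplat−PEEP) + (PIP−Pplat)] = 0.485 × [0.5×6.5 + 11.0] = 0.485 × 14.25 = 6.911 L·cmH2O.
Power = 13 × 6.911 = 89.843 L·cmH2O/min.
× 0.098 J/(L·cmH2O) → 8.805 J/min.

8.8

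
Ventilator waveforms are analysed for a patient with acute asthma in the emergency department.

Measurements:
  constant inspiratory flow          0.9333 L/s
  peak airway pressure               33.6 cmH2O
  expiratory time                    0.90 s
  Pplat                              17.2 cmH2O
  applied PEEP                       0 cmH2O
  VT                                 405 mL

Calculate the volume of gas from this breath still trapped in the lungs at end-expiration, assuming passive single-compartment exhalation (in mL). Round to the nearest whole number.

46

R = (PIP − Pplat)/V̇ = (33.6 − 17.2) / 0.9333 = 16.4/0.9333 = 17.572 cmH2O·s/L.
C = Vt/(Pplat − PEEP) = 405.0 / (17.2 − 0) = 405.0/17.2 = 23.547 mL/cmH2O.
τ = R × C = 17.572 × 0.02355 L/cmH2O = 0.4138 s.
Fraction remaining = e^(−Te/τ) = e^(−0.90/0.4138) = 0.1136.
Trapped volume = 405.0 × 0.1136 = 46.008 mL.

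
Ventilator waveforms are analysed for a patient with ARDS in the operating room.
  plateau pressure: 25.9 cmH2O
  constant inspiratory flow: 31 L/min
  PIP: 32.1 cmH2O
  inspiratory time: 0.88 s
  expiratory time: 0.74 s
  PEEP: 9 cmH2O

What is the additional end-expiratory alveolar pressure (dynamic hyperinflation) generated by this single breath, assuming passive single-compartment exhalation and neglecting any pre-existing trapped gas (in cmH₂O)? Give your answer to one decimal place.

Flow: 31 L/min ÷ 60 = 0.5167 L/s.
Vt = flow × Ti = 0.5167 L/s × 0.88 s × 1000 mL/L = 454.7 mL.
R = (PIP − Pplat)/V̇ = (32.1 − 25.9) / 0.5167 = 6.2/0.5167 = 11.999 cmH2O·s/L.
C = Vt/(Pplat − PEEP) = 454.7 / (25.9 − 9) = 454.7/16.9 = 26.905 mL/cmH2O.
τ = R × C = 11.999 × 0.02691 L/cmH2O = 0.3229 s.
Fraction remaining = e^(−Te/τ) = e^(−0.74/0.3229) = 0.1011; trapped volume = 454.7 × 0.1011 = 45.97 mL.
Additional alveolar pressure from trapping ≈ V_trapped / C = 45.97 / 26.905 = 1.709 cmH2O.

1.7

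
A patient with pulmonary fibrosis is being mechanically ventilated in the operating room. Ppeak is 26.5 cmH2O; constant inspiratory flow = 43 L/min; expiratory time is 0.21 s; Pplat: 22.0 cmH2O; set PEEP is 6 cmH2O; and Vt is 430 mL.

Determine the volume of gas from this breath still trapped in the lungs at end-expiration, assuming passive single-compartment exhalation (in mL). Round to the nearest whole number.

124

Flow: 43 L/min ÷ 60 = 0.7167 L/s.
R = (PIP − Pplat)/V̇ = (26.5 − 22.0) / 0.7167 = 4.5/0.7167 = 6.279 cmH2O·s/L.
C = Vt/(Pplat − PEEP) = 430.0 / (22.0 − 6) = 430.0/16.0 = 26.875 mL/cmH2O.
τ = R × C = 6.279 × 0.02688 L/cmH2O = 0.1688 s.
Fraction remaining = e^(−Te/τ) = e^(−0.21/0.1688) = 0.2882.
Trapped volume = 430.0 × 0.2882 = 123.93 mL.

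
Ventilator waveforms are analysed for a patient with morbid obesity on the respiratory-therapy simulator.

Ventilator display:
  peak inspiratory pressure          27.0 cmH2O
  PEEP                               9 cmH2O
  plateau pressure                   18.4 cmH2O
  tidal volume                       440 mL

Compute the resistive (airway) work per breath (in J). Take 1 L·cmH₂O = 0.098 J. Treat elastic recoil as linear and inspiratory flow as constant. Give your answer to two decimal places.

0.37

With constant inspiratory flow the resistive pressure is constant at PIP − Pplat = 27.0 − 18.4 = 8.6 cmH2O, so resistive work = 8.6 × 0.440 = 3.784 L·cmH2O.
× 0.098 J/(L·cmH2O) → 0.3708 J.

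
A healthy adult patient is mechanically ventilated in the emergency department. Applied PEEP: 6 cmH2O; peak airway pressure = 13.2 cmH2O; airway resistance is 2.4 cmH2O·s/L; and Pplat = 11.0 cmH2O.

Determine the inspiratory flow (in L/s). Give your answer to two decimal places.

flow = (PIP − Pplat) / Raw = 2.2 / 2.4 = 0.9167 L/s.

0.92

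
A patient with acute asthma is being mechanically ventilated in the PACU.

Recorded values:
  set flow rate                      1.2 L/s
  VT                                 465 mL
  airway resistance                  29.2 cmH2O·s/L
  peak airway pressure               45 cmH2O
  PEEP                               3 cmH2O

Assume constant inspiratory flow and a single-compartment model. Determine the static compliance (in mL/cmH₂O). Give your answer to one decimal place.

66.8

Equation of motion (constant flow): PIP = Vt/C + R·V̇ + PEEP.
Vt/C = PIP − R·V̇ − PEEP = 45 − 29.2×1.2 − 3 = 45 − 35.04 − 3 = 6.96 cmH2O.
C = Vt / 6.96 = 465 / 6.96 = 66.81 mL/cmH2O.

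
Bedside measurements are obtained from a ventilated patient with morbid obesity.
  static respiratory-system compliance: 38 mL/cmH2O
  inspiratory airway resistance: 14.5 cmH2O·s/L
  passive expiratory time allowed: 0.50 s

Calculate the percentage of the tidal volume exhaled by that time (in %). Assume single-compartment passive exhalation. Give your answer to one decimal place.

τ = R × C = 14.5 × 38 mL/cmH2O = 14.5 × 0.038 L/cmH2O = 0.551 s.
Passive exhalation: V(t)/V₀ = e^(−t/τ) = e^(−0.50/0.551) = 0.4036.
Fraction exhaled = 1 − 0.4036 = 0.5964 → 59.64%.

59.6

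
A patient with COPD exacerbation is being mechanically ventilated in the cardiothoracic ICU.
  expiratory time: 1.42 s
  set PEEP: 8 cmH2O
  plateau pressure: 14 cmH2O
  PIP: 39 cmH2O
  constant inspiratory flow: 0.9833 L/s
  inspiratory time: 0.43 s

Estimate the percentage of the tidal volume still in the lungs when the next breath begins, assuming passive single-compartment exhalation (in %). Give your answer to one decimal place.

45.3

Vt = flow × Ti = 0.9833 L/s × 0.43 s × 1000 mL/L = 422.82 mL.
R = (PIP − Pplat)/V̇ = (39 − 14) / 0.9833 = 25.0/0.9833 = 25.425 cmH2O·s/L.
C = Vt/(Pplat − PEEP) = 422.82 / (14 − 8) = 422.82/6.0 = 70.47 mL/cmH2O.
τ = R × C = 25.425 × 0.07047 L/cmH2O = 1.792 s.
Fraction remaining at end-expiration = e^(−Te/τ) = e^(−1.42/1.792) = 0.4528 → 45.28%.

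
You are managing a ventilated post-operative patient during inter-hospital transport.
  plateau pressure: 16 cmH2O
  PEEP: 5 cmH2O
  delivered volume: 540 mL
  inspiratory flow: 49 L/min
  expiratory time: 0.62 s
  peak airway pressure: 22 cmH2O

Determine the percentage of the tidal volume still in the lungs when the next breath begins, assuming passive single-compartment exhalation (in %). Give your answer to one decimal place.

Flow: 49 L/min ÷ 60 = 0.8167 L/s.
R = (PIP − Pplat)/V̇ = (22 − 16) / 0.8167 = 6.0/0.8167 = 7.347 cmH2O·s/L.
C = Vt/(Pplat − PEEP) = 540.0 / (16 − 5) = 540.0/11.0 = 49.091 mL/cmH2O.
τ = R × C = 7.347 × 0.04909 L/cmH2O = 0.3607 s.
Fraction remaining at end-expiration = e^(−Te/τ) = e^(−0.62/0.3607) = 0.1793 → 17.93%.

17.9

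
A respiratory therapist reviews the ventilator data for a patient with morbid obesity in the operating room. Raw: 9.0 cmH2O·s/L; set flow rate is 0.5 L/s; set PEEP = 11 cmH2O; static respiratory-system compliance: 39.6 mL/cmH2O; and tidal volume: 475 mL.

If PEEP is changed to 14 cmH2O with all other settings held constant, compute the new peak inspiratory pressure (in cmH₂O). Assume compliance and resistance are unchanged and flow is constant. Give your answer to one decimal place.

30.5

PIP = Vt/C + R·V̇ + PEEP (constant-flow equation of motion).
Only the baseline term changes: ΔPIP = ΔPEEP = 14 − 11 = 3.0 cmH2O.
Original PIP = 475/39.6 + 9.0×0.5 + 11 = 27.495 cmH2O; new PIP = 27.495 + (3.0) = 30.495 cmH2O.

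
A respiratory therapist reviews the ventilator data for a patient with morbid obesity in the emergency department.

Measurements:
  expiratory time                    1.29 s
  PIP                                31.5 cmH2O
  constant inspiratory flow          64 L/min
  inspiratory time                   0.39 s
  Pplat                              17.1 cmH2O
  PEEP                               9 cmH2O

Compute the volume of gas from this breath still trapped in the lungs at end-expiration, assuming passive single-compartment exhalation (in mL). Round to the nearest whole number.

Flow: 64 L/min ÷ 60 = 1.0667 L/s.
Vt = flow × Ti = 1.0667 L/s × 0.39 s × 1000 mL/L = 416.01 mL.
R = (PIP − Pplat)/V̇ = (31.5 − 17.1) / 1.0667 = 14.4/1.0667 = 13.5 cmH2O·s/L.
C = Vt/(Pplat − PEEP) = 416.01 / (17.1 − 9) = 416.01/8.1 = 51.359 mL/cmH2O.
τ = R × C = 13.5 × 0.05136 L/cmH2O = 0.6934 s.
Fraction remaining = e^(−Te/τ) = e^(−1.29/0.6934) = 0.1556.
Trapped volume = 416.01 × 0.1556 = 64.731 mL.

65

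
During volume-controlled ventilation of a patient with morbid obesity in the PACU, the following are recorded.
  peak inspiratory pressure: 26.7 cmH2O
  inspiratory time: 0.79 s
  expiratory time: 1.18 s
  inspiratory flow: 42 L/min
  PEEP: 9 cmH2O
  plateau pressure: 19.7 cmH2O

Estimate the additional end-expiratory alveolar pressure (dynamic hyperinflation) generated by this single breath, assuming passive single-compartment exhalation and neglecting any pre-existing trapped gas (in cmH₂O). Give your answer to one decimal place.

Flow: 42 L/min ÷ 60 = 0.7 L/s.
Vt = flow × Ti = 0.7 L/s × 0.79 s × 1000 mL/L = 553.0 mL.
R = (PIP − Pplat)/V̇ = (26.7 − 19.7) / 0.7 = 7.0/0.7 = 10.0 cmH2O·s/L.
C = Vt/(Pplat − PEEP) = 553.0 / (19.7 − 9) = 553.0/10.7 = 51.682 mL/cmH2O.
τ = R × C = 10.0 × 0.05168 L/cmH2O = 0.5168 s.
Fraction remaining = e^(−Te/τ) = e^(−1.18/0.5168) = 0.1019; trapped volume = 553.0 × 0.1019 = 56.351 mL.
Additional alveolar pressure from trapping ≈ V_trapped / C = 56.351 / 51.682 = 1.09 cmH2O.

1.1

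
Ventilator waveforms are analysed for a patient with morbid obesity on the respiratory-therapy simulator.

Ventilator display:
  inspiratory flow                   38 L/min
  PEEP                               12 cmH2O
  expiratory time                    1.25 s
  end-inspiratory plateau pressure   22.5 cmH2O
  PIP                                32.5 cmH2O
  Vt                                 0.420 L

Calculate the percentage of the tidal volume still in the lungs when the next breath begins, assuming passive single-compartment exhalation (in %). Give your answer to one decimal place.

13.8

Flow: 38 L/min ÷ 60 = 0.6333 L/s.
R = (PIP − Pplat)/V̇ = (32.5 − 22.5) / 0.6333 = 10.0/0.6333 = 15.79 cmH2O·s/L.
C = Vt/(Pplat − PEEP) = 420.0 / (22.5 − 12) = 420.0/10.5 = 40.0 mL/cmH2O.
τ = R × C = 15.79 × 0.04 L/cmH2O = 0.6316 s.
Fraction remaining at end-expiration = e^(−Te/τ) = e^(−1.25/0.6316) = 0.1382 → 13.82%.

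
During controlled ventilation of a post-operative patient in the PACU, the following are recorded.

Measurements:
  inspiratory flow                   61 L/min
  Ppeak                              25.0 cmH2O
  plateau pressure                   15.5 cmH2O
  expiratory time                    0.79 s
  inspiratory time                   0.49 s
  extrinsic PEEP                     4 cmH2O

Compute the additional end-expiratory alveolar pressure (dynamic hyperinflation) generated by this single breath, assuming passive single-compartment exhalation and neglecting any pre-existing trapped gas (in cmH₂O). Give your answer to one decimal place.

Flow: 61 L/min ÷ 60 = 1.0167 L/s.
Vt = flow × Ti = 1.0167 L/s × 0.49 s × 1000 mL/L = 498.18 mL.
R = (PIP − Pplat)/V̇ = (25.0 − 15.5) / 1.0167 = 9.5/1.0167 = 9.344 cmH2O·s/L.
C = Vt/(Pplat − PEEP) = 498.18 / (15.5 − 4) = 498.18/11.5 = 43.32 mL/cmH2O.
τ = R × C = 9.344 × 0.04332 L/cmH2O = 0.4048 s.
Fraction remaining = e^(−Te/τ) = e^(−0.79/0.4048) = 0.142; trapped volume = 498.18 × 0.142 = 70.742 mL.
Additional alveolar pressure from trapping ≈ V_trapped / C = 70.742 / 43.32 = 1.633 cmH2O.

1.6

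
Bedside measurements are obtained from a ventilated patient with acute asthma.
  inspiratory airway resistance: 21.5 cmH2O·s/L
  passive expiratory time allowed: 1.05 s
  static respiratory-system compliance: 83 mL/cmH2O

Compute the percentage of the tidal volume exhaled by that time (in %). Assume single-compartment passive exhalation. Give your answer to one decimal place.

τ = R × C = 21.5 × 83 mL/cmH2O = 21.5 × 0.083 L/cmH2O = 1.785 s.
Passive exhalation: V(t)/V₀ = e^(−t/τ) = e^(−1.05/1.785) = 0.5553.
Fraction exhaled = 1 − 0.5553 = 0.4447 → 44.47%.

44.5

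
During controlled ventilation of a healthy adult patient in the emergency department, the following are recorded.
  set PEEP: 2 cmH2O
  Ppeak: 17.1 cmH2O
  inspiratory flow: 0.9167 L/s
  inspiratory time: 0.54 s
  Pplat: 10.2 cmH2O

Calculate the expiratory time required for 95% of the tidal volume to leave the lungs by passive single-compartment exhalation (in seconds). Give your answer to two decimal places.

1.36

Vt = flow × Ti = 0.9167 L/s × 0.54 s × 1000 mL/L = 495.02 mL.
R = (PIP − Pplat)/V̇ = (17.1 − 10.2) / 0.9167 = 6.9/0.9167 = 7.527 cmH2O·s/L.
C = Vt/(Pplat − PEEP) = 495.02 / (10.2 − 2) = 495.02/8.2 = 60.368 mL/cmH2O.
τ = R × C = 7.527 × 0.06037 L/cmH2O = 0.4544 s.
t = −τ·ln(1 − 0.95) = −0.4544·ln(0.05) = 1.361 s.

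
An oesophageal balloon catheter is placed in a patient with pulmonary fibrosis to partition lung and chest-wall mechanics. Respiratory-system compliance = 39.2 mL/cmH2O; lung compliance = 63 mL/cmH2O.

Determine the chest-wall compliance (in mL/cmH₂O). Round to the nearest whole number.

104

1/Ccw = 1/Crs − 1/CL.
1/Ccw = 1/39.2 − 1/63 = 0.009637.
Ccw = 103.77 mL/cmH2O.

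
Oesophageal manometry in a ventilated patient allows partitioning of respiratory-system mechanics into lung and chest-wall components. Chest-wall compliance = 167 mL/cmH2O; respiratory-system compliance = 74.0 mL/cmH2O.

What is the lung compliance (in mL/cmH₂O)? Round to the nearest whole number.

133

1/CL = 1/Crs − 1/Ccw.
1/CL = 1/74.0 − 1/167 = 0.007525.
CL = 132.89 mL/cmH2O.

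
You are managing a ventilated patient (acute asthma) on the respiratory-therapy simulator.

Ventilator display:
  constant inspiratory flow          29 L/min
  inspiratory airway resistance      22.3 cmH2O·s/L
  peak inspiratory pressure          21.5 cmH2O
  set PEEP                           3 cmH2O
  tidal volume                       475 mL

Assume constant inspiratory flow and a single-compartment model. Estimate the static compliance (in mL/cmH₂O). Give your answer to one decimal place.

Flow: 29 L/min ÷ 60 = 0.4833 L/s.
Equation of motion (constant flow): PIP = Vt/C + R·V̇ + PEEP.
Vt/C = PIP − R·V̇ − PEEP = 21.5 − 22.3×0.4833 − 3 = 21.5 − 10.778 − 3 = 7.722 cmH2O.
C = Vt / 7.722 = 475 / 7.722 = 61.513 mL/cmH2O.

61.5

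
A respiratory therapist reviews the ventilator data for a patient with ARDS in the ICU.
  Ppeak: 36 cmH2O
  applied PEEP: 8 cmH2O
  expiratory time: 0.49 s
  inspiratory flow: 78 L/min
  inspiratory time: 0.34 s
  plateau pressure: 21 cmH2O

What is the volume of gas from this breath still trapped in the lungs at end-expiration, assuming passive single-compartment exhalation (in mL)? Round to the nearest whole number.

127

Flow: 78 L/min ÷ 60 = 1.3 L/s.
Vt = flow × Ti = 1.3 L/s × 0.34 s × 1000 mL/L = 442.0 mL.
R = (PIP − Pplat)/V̇ = (36 − 21) / 1.3 = 15.0/1.3 = 11.538 cmH2O·s/L.
C = Vt/(Pplat − PEEP) = 442.0 / (21 − 8) = 442.0/13.0 = 34.0 mL/cmH2O.
τ = R × C = 11.538 × 0.034 L/cmH2O = 0.3923 s.
Fraction remaining = e^(−Te/τ) = e^(−0.49/0.3923) = 0.2868.
Trapped volume = 442.0 × 0.2868 = 126.77 mL.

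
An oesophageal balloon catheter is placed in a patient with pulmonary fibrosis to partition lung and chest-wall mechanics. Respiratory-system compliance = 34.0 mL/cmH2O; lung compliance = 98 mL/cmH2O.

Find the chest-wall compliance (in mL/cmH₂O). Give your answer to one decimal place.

52.1

1/Ccw = 1/Crs − 1/CL.
1/Ccw = 1/34.0 − 1/98 = 0.01921.
Ccw = 52.056 mL/cmH2O.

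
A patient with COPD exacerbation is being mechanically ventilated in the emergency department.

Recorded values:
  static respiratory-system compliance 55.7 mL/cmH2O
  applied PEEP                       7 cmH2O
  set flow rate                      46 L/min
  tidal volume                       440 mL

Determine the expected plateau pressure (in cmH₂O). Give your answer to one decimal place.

Pplat = PEEP + Vt / Cstat = 7 + 440 / 55.7 = 7 + 7.899 = 14.899 cmH2O.

14.9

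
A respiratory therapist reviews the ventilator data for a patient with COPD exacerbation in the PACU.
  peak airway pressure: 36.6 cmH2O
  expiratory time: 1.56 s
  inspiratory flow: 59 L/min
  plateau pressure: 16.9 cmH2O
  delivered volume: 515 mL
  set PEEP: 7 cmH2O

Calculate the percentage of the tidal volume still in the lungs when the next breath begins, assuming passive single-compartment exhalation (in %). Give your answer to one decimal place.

22.4

Flow: 59 L/min ÷ 60 = 0.9833 L/s.
R = (PIP − Pplat)/V̇ = (36.6 − 16.9) / 0.9833 = 19.7/0.9833 = 20.035 cmH2O·s/L.
C = Vt/(Pplat − PEEP) = 515.0 / (16.9 − 7) = 515.0/9.9 = 52.02 mL/cmH2O.
τ = R × C = 20.035 × 0.05202 L/cmH2O = 1.042 s.
Fraction remaining at end-expiration = e^(−Te/τ) = e^(−1.56/1.042) = 0.2238 → 22.38%.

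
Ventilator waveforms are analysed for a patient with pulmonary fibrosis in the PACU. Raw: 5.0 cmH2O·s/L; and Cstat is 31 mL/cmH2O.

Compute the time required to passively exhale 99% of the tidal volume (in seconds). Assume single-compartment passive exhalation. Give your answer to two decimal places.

0.71

τ = R × C = 5.0 × 31 mL/cmH2O = 5.0 × 0.031 L/cmH2O = 0.155 s.
Exhaled fraction f = 1 − e^(−t/τ) → t = −τ·ln(1 − f) = −0.155·ln(0.01) = 0.7138 s.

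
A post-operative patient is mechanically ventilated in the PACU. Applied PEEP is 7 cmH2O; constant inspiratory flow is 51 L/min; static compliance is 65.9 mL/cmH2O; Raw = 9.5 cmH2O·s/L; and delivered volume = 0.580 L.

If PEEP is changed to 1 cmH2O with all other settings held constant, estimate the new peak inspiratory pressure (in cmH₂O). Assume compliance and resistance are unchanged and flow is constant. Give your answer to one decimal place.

Flow: 51 L/min ÷ 60 = 0.85 L/s.
PIP = Vt/C + R·V̇ + PEEP (constant-flow equation of motion).
Only the baseline term changes: ΔPIP = ΔPEEP = 1 − 7 = -6.0 cmH2O.
Original PIP = 580/65.9 + 9.5×0.85 + 7 = 23.876 cmH2O; new PIP = 23.876 + (-6.0) = 17.876 cmH2O.

17.9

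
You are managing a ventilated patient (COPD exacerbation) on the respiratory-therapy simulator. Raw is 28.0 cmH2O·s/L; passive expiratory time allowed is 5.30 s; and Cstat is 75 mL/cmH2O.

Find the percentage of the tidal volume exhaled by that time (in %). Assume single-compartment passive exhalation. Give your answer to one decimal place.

τ = R × C = 28.0 × 75 mL/cmH2O = 28.0 × 0.075 L/cmH2O = 2.1 s.
Passive exhalation: V(t)/V₀ = e^(−t/τ) = e^(−5.30/2.1) = 0.08015.
Fraction exhaled = 1 − 0.08015 = 0.9199 → 91.99%.

92.0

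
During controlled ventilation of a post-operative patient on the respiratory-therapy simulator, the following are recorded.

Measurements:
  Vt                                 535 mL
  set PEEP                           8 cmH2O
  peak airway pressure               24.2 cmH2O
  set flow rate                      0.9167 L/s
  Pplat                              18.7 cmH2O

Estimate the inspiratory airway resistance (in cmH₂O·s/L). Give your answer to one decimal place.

6.0

Raw = (PIP − Pplat) / flow = (24.2 − 18.7) / 0.9167 = 5.5 / 0.9167 = 6.0 cmH2O·s/L.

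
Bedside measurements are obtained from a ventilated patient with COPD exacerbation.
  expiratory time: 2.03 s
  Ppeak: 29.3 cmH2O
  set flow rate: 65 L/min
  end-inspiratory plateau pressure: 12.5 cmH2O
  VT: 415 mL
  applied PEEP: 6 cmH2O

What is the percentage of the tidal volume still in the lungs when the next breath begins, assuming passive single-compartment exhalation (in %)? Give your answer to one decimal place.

Flow: 65 L/min ÷ 60 = 1.0833 L/s.
R = (PIP − Pplat)/V̇ = (29.3 − 12.5) / 1.0833 = 16.8/1.0833 = 15.508 cmH2O·s/L.
C = Vt/(Pplat − PEEP) = 415.0 / (12.5 − 6) = 415.0/6.5 = 63.846 mL/cmH2O.
τ = R × C = 15.508 × 0.06385 L/cmH2O = 0.9902 s.
Fraction remaining at end-expiration = e^(−Te/τ) = e^(−2.03/0.9902) = 0.1287 → 12.87%.

12.9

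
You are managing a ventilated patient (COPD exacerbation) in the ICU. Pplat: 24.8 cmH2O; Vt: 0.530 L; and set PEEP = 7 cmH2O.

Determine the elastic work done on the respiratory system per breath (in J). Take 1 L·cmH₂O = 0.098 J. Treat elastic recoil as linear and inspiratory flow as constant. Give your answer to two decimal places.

0.46

Elastic work ≈ ½ × (Pplat − PEEP) × Vt = 0.5 × (24.8 − 7) × 0.530 L = 0.5 × 17.8 × 0.530 = 4.717 L·cmH2O.
× 0.098 J/(L·cmH2O) → 0.4623 J.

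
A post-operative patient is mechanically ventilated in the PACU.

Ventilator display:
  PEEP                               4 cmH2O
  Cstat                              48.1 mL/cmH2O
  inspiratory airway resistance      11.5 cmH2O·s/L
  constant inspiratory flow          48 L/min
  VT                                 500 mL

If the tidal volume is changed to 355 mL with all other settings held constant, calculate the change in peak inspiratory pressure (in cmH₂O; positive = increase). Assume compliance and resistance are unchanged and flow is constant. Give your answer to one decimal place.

-3.0

PIP = Vt/C + R·V̇ + PEEP (constant-flow equation of motion).
Only the elastic term changes: ΔPIP = ΔVt / C = (355 − 500) / 48.1 = -3.015 cmH2O.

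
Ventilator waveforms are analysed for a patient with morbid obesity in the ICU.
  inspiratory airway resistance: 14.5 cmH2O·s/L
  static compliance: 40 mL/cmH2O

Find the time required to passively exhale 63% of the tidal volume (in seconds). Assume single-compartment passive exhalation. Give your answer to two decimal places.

0.58

τ = R × C = 14.5 × 40 mL/cmH2O = 14.5 × 0.040 L/cmH2O = 0.58 s.
Exhaled fraction f = 1 − e^(−t/τ) → t = −τ·ln(1 − f) = −0.58·ln(0.37) = 0.5767 s.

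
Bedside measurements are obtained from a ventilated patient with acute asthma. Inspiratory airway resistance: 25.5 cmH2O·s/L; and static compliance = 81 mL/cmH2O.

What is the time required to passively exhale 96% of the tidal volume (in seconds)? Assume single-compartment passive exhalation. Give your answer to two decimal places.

τ = R × C = 25.5 × 81 mL/cmH2O = 25.5 × 0.081 L/cmH2O = 2.066 s.
Exhaled fraction f = 1 − e^(−t/τ) → t = −τ·ln(1 − f) = −2.066·ln(0.04) = 6.65 s.

6.65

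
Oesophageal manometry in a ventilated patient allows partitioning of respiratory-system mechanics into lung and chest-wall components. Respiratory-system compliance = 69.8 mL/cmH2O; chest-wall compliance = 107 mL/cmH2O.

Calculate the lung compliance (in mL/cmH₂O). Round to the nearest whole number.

1/CL = 1/Crs − 1/Ccw.
1/CL = 1/69.8 − 1/107 = 0.004981.
CL = 200.76 mL/cmH2O.

201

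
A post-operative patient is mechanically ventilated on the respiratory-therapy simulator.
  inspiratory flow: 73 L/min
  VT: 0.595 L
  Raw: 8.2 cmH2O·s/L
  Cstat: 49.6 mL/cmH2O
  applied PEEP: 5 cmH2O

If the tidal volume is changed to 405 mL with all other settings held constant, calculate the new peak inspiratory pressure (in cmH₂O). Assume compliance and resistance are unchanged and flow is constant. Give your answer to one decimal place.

Flow: 73 L/min ÷ 60 = 1.2167 L/s.
PIP = Vt/C + R·V̇ + PEEP (constant-flow equation of motion).
Only the elastic term changes: ΔPIP = ΔVt / C = (405 − 595) / 49.6 = -3.831 cmH2O.
Original PIP = 595/49.6 + 8.2×1.2167 + 5 = 26.973 cmH2O; new PIP = 26.973 + (-3.831) = 23.142 cmH2O.

23.1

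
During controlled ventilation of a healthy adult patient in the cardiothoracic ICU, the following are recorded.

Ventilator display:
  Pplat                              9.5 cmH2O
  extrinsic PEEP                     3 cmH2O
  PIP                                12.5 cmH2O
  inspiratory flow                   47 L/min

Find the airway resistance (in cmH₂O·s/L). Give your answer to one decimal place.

Flow: 47 L/min ÷ 60 = 0.7833 L/s.
Raw = (PIP − Pplat) / flow = (12.5 − 9.5) / 0.7833 = 3.0 / 0.7833 = 3.83 cmH2O·s/L.

3.8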